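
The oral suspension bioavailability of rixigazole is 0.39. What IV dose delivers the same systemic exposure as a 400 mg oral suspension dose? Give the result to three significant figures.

Systemic exposure from an extravascular dose = F × D_ev, so the equivalent IV dose is F × D_ev.
D_iv = F × D_ev = 0.39 × 400 = 156 mg

D_iv = 156 mg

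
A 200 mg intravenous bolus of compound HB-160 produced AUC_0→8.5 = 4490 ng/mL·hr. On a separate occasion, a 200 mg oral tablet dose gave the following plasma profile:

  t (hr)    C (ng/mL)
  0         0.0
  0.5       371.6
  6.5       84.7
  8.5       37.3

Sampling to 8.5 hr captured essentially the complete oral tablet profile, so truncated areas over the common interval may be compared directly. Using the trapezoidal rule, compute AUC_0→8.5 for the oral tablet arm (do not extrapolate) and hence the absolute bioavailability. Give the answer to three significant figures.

Trapezoidal AUC_0→8.5 (oral tablet):
  [0→0.5]: (0.0+371.6)/2 × 0.5 = 92.9
  [0.5→6.5]: (371.6+84.7)/2 × 6 = 1368.9
  [6.5→8.5]: (84.7+37.3)/2 × 2 = 122.0
  Sum = 1583.8 ng/mL·hr
F = (AUC_ev/D_ev)/(AUC_iv/D_iv) = (1583.8/200)/(4490/200) = 7.919/22.45 = 0.3527

F = 0.353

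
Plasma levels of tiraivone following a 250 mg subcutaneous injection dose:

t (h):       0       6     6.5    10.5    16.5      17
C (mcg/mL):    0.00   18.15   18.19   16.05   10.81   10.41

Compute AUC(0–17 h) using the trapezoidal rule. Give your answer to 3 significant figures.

AUC = 218 mcg/mL·h

Trapezoidal AUC_0→17:
  [0→6]: (0.00+18.15)/2 × 6 = 54.45
  [6→6.5]: (18.15+18.19)/2 × 0.5 = 9.085
  [6.5→10.5]: (18.19+16.05)/2 × 4 = 68.48
  [10.5→16.5]: (16.05+10.81)/2 × 6 = 80.58
  [16.5→17]: (10.81+10.41)/2 × 0.5 = 5.305
  Sum = 217.9 mcg/mL·h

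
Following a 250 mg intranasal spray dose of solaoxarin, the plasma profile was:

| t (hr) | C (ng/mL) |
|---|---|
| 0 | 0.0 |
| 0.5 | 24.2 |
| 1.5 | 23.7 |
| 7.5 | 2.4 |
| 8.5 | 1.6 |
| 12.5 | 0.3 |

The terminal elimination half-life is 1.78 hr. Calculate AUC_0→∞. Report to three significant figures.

AUC = 115 ng/mL·hr

Trapezoidal AUC_0→12.5:
  [0→0.5]: (0.0+24.2)/2 × 0.5 = 6.05
  [0.5→1.5]: (24.2+23.7)/2 × 1 = 23.95
  [1.5→7.5]: (23.7+2.4)/2 × 6 = 78.3
  [7.5→8.5]: (2.4+1.6)/2 × 1 = 2.0
  [8.5→12.5]: (1.6+0.3)/2 × 4 = 3.8
  Sum = 114.1 ng/mL·hr
k_e = ln2 / t½ = 0.693147 / 1.78 = 0.3894 hr^-1
Extrapolated tail: C_last / k_e = 0.3 / 0.3894 = 0.770
AUC_0→∞ = 114.1 + 0.770 = 114.87 ng/mL·hr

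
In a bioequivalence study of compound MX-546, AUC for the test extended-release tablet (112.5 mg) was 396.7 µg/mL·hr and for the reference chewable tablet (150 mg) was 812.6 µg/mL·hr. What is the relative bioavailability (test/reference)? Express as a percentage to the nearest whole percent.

F_rel = (AUC_test/D_test) / (AUC_ref/D_ref)
      = (396.7/112.5) / (812.6/150)
      = 3.52622 / 5.41733 = 0.6509 = 65.09%

F_rel = 65%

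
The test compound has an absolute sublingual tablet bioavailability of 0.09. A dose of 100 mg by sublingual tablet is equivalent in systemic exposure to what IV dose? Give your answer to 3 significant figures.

D_iv = 9.00 mg

Systemic exposure from an extravascular dose = F × D_ev, so the equivalent IV dose is F × D_ev.
D_iv = F × D_ev = 0.09 × 100 = 9 mg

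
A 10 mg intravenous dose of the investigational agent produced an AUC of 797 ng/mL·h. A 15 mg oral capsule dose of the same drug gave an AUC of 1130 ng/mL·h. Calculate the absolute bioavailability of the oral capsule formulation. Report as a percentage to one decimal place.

F = (AUC_ev / D_ev) / (AUC_iv / D_iv)
  = (1130/15) / (797/10)
  = 75.3333 / 79.7 = 0.9452
  = 94.52%

F = 94.5%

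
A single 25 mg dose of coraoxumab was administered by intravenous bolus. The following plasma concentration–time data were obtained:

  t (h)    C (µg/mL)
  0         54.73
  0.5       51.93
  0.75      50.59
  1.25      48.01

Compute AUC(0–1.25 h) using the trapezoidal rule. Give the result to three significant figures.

Trapezoidal AUC_0→1.25:
  [0→0.5]: (54.73+51.93)/2 × 0.5 = 26.665
  [0.5→0.75]: (51.93+50.59)/2 × 0.25 = 12.815
  [0.75→1.25]: (50.59+48.01)/2 × 0.5 = 24.65
  Sum = 64.13 µg/mL·h

AUC = 64.1 µg/mL·h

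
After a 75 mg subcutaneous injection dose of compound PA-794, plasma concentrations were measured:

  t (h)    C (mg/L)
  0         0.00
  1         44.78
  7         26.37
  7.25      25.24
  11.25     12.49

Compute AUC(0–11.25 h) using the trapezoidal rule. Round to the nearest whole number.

AUC = 318 mg/L·h

Trapezoidal AUC_0→11.25:
  [0→1]: (0.00+44.78)/2 × 1 = 22.39
  [1→7]: (44.78+26.37)/2 × 6 = 213.45
  [7→7.25]: (26.37+25.24)/2 × 0.25 = 6.45125
  [7.25→11.25]: (25.24+12.49)/2 × 4 = 75.46
  Sum = 317.75125 mg/L·h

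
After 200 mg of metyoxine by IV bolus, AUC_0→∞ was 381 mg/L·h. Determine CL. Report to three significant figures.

CL = 0.525 L/h

CL = Dose_iv / AUC_0→∞
   = 200 / 381 = 0.524934 L/h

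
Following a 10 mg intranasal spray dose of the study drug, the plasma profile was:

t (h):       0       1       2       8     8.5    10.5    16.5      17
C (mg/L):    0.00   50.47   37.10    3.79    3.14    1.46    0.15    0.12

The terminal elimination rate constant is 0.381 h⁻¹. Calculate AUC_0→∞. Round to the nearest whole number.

AUC = 203 mg/L·h

Trapezoidal AUC_0→17:
  [0→1]: (0.00+50.47)/2 × 1 = 25.235
  [1→2]: (50.47+37.10)/2 × 1 = 43.785
  [2→8]: (37.10+3.79)/2 × 6 = 122.67
  [8→8.5]: (3.79+3.14)/2 × 0.5 = 1.7325
  [8.5→10.5]: (3.14+1.46)/2 × 2 = 4.6
  [10.5→16.5]: (1.46+0.15)/2 × 6 = 4.83
  [16.5→17]: (0.15+0.12)/2 × 0.5 = 0.0675
  Sum = 202.92 mg/L·h
Extrapolated tail: C_last / k_e = 0.12 / 0.381 = 0.315
AUC_0→∞ = 202.92 + 0.315 = 203.235 mg/L·h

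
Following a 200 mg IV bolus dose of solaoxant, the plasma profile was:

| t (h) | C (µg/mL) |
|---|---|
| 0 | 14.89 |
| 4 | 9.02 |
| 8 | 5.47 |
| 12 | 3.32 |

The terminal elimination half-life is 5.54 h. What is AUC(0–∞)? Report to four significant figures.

AUC = 120.9 µg/mL·h

Trapezoidal AUC_0→12:
  [0→4]: (14.89+9.02)/2 × 4 = 47.82
  [4→8]: (9.02+5.47)/2 × 4 = 28.98
  [8→12]: (5.47+3.32)/2 × 4 = 17.58
  Sum = 94.38 µg/mL·h
k_e = ln2 / t½ = 0.693147 / 5.54 = 0.1251 h^-1
Extrapolated tail: C_last / k_e = 3.32 / 0.1251 = 26.539
AUC_0→∞ = 94.38 + 26.539 = 120.919 µg/mL·h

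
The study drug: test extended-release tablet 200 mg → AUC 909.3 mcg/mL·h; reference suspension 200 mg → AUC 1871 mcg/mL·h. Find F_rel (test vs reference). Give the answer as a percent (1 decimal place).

F_rel = (AUC_test/D_test) / (AUC_ref/D_ref)
      = (909.3/200) / (1871/200)
      = 4.5465 / 9.355 = 0.4860 = 48.60%

F_rel = 48.6%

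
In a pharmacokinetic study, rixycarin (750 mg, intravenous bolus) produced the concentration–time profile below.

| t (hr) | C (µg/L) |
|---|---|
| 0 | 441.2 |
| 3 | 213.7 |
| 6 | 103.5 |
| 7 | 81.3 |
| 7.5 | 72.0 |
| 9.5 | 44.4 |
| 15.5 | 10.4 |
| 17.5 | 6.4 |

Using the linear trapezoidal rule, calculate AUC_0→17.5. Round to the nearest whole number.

AUC = 1886 µg/L·hr

Trapezoidal AUC_0→17.5:
  [0→3]: (441.2+213.7)/2 × 3 = 982.35
  [3→6]: (213.7+103.5)/2 × 3 = 475.8
  [6→7]: (103.5+81.3)/2 × 1 = 92.4
  [7→7.5]: (81.3+72.0)/2 × 0.5 = 38.325
  [7.5→9.5]: (72.0+44.4)/2 × 2 = 116.4
  [9.5→15.5]: (44.4+10.4)/2 × 6 = 164.4
  [15.5→17.5]: (10.4+6.4)/2 × 2 = 16.8
  Sum = 1886.475 µg/L·hr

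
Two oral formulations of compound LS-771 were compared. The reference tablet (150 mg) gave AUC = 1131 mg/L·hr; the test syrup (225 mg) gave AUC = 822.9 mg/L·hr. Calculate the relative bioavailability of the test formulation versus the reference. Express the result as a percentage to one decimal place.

F_rel = (AUC_test/D_test) / (AUC_ref/D_ref)
      = (822.9/225) / (1131/150)
      = 3.65733 / 7.54 = 0.4851 = 48.51%

F_rel = 48.5%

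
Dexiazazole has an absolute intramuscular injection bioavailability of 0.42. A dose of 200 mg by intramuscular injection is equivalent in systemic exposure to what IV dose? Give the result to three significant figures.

D_iv = 84.0 mg

Systemic exposure from an extravascular dose = F × D_ev, so the equivalent IV dose is F × D_ev.
D_iv = F × D_ev = 0.42 × 200 = 84 mg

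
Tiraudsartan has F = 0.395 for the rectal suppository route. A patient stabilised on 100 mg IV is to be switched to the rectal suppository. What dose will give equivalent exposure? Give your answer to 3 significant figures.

D_rectal = 253 mg

For equal systemic exposure: F × D_ev = D_iv
D_ev = D_iv / F = 100 / 0.395 = 253.165 mg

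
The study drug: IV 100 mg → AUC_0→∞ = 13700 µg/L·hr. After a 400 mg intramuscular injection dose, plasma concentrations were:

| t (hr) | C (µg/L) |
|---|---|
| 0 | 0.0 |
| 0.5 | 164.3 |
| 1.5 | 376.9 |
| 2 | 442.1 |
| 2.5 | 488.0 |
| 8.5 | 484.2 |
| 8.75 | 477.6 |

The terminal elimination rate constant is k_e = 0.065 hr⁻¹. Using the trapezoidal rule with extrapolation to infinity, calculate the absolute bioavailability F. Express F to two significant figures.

Trapezoidal AUC_0→8.75 (intramuscular injection):
  [0→0.5]: (0.0+164.3)/2 × 0.5 = 41.075
  [0.5→1.5]: (164.3+376.9)/2 × 1 = 270.6
  [1.5→2]: (376.9+442.1)/2 × 0.5 = 204.75
  [2→2.5]: (442.1+488.0)/2 × 0.5 = 232.525
  [2.5→8.5]: (488.0+484.2)/2 × 6 = 2916.6
  [8.5→8.75]: (484.2+477.6)/2 × 0.25 = 120.225
  Sum = 3785.775 µg/L·hr
Tail: C_last/k_e = 477.6/0.065 = 7347.692
AUC_0→∞ (intramuscular injection) = 3785.775 + 7347.692 = 11133.467 µg/L·hr
F = (AUC_ev/D_ev)/(AUC_iv/D_iv) = (11133.467/400)/(13700/100) = 27.8337/137 = 0.2032

F = 0.20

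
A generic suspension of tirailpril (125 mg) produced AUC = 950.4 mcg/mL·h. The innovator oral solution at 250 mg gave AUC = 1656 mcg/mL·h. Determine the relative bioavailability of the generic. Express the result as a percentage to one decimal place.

F_rel = 114.8%

F_rel = (AUC_test/D_test) / (AUC_ref/D_ref)
      = (950.4/125) / (1656/250)
      = 7.6032 / 6.624 = 1.1478 = 114.78%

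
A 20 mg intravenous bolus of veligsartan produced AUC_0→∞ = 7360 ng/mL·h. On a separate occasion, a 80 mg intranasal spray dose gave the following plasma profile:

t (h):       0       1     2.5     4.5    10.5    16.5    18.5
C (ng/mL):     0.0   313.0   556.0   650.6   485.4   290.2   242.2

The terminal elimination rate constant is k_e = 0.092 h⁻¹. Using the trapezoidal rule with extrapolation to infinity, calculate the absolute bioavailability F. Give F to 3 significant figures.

F = 0.371

Trapezoidal AUC_0→18.5 (intranasal spray):
  [0→1]: (0.0+313.0)/2 × 1 = 156.5
  [1→2.5]: (313.0+556.0)/2 × 1.5 = 651.75
  [2.5→4.5]: (556.0+650.6)/2 × 2 = 1206.6
  [4.5→10.5]: (650.6+485.4)/2 × 6 = 3408.0
  [10.5→16.5]: (485.4+290.2)/2 × 6 = 2326.8
  [16.5→18.5]: (290.2+242.2)/2 × 2 = 532.4
  Sum = 8282.05 ng/mL·h
Tail: C_last/k_e = 242.2/0.092 = 2632.609
AUC_0→∞ (intranasal spray) = 8282.05 + 2632.609 = 10914.659 ng/mL·h
F = (AUC_ev/D_ev)/(AUC_iv/D_iv) = (10914.659/80)/(7360/20) = 136.433/368 = 0.3707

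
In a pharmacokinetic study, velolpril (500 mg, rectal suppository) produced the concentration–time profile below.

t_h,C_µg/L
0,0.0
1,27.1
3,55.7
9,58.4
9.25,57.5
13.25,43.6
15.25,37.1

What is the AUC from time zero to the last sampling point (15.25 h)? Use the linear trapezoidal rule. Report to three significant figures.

Trapezoidal AUC_0→15.25:
  [0→1]: (0.0+27.1)/2 × 1 = 13.55
  [1→3]: (27.1+55.7)/2 × 2 = 82.8
  [3→9]: (55.7+58.4)/2 × 6 = 342.3
  [9→9.25]: (58.4+57.5)/2 × 0.25 = 14.4875
  [9.25→13.25]: (57.5+43.6)/2 × 4 = 202.2
  [13.25→15.25]: (43.6+37.1)/2 × 2 = 80.7
  Sum = 736.0375 µg/L·h

AUC = 736 µg/L·h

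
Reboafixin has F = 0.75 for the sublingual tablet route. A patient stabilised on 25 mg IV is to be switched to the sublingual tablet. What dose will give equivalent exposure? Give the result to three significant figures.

For equal systemic exposure: F × D_ev = D_iv
D_ev = D_iv / F = 25 / 0.75 = 33.3333 mg

D_sublingual = 33.3 mg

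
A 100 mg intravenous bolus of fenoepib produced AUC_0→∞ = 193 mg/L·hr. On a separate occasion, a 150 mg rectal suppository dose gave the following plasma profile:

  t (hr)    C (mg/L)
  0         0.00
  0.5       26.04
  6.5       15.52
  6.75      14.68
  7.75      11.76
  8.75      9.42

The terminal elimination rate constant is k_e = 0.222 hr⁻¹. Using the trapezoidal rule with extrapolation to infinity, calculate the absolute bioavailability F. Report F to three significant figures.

F = 0.695

Trapezoidal AUC_0→8.75 (rectal suppository):
  [0→0.5]: (0.00+26.04)/2 × 0.5 = 6.51
  [0.5→6.5]: (26.04+15.52)/2 × 6 = 124.68
  [6.5→6.75]: (15.52+14.68)/2 × 0.25 = 3.775
  [6.75→7.75]: (14.68+11.76)/2 × 1 = 13.22
  [7.75→8.75]: (11.76+9.42)/2 × 1 = 10.59
  Sum = 158.775 mg/L·hr
Tail: C_last/k_e = 9.42/0.222 = 42.432
AUC_0→∞ (rectal suppository) = 158.775 + 42.432 = 201.207 mg/L·hr
F = (AUC_ev/D_ev)/(AUC_iv/D_iv) = (201.207/150)/(193/100) = 1.34138/1.93 = 0.6950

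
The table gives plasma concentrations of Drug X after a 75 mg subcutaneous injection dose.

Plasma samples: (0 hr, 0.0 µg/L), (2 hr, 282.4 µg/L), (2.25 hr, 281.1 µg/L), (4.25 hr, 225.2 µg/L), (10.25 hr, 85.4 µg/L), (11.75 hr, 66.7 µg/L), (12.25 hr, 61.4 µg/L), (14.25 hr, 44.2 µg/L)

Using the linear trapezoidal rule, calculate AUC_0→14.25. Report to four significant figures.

Trapezoidal AUC_0→14.25:
  [0→2]: (0.0+282.4)/2 × 2 = 282.4
  [2→2.25]: (282.4+281.1)/2 × 0.25 = 70.4375
  [2.25→4.25]: (281.1+225.2)/2 × 2 = 506.3
  [4.25→10.25]: (225.2+85.4)/2 × 6 = 931.8
  [10.25→11.75]: (85.4+66.7)/2 × 1.5 = 114.075
  [11.75→12.25]: (66.7+61.4)/2 × 0.5 = 32.025
  [12.25→14.25]: (61.4+44.2)/2 × 2 = 105.6
  Sum = 2042.6375 µg/L·hr

AUC = 2043 µg/L·hr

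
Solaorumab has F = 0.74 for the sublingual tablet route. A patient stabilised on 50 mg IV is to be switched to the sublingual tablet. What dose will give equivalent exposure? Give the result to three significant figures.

For equal systemic exposure: F × D_ev = D_iv
D_ev = D_iv / F = 50 / 0.74 = 67.5676 mg

D_sublingual = 67.6 mg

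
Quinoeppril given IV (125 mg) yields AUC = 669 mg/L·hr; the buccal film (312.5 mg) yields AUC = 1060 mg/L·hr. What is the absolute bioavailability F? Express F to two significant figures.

F = (AUC_ev / D_ev) / (AUC_iv / D_iv)
  = (1060/312.5) / (669/125)
  = 3.392 / 5.352 = 0.6338

F = 0.63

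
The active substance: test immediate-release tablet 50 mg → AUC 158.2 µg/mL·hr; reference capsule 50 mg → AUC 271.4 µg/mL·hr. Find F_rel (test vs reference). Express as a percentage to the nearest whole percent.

F_rel = (AUC_test/D_test) / (AUC_ref/D_ref)
      = (158.2/50) / (271.4/50)
      = 3.164 / 5.428 = 0.5829 = 58.29%

F_rel = 58%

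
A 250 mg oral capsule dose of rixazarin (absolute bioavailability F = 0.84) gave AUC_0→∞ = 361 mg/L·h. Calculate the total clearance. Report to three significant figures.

CL = F × Dose / AUC_0→∞
   = 0.84 × 250 / 361 = 0.581717 L/h

CL = 0.582 L/h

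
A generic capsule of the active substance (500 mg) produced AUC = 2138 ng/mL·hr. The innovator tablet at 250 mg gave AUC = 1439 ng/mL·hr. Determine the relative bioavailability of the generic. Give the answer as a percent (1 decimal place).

F_rel = 74.3%

F_rel = (AUC_test/D_test) / (AUC_ref/D_ref)
      = (2138/500) / (1439/250)
      = 4.276 / 5.756 = 0.7429 = 74.29%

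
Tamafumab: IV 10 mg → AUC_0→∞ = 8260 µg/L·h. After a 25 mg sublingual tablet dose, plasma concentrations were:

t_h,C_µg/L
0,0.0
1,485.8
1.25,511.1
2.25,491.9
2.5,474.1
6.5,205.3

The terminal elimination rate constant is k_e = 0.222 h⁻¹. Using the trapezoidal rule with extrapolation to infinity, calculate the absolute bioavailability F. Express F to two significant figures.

Trapezoidal AUC_0→6.5 (sublingual tablet):
  [0→1]: (0.0+485.8)/2 × 1 = 242.9
  [1→1.25]: (485.8+511.1)/2 × 0.25 = 124.6125
  [1.25→2.25]: (511.1+491.9)/2 × 1 = 501.5
  [2.25→2.5]: (491.9+474.1)/2 × 0.25 = 120.75
  [2.5→6.5]: (474.1+205.3)/2 × 4 = 1358.8
  Sum = 2348.5625 µg/L·h
Tail: C_last/k_e = 205.3/0.222 = 924.775
AUC_0→∞ (sublingual tablet) = 2348.5625 + 924.775 = 3273.3375 µg/L·h
F = (AUC_ev/D_ev)/(AUC_iv/D_iv) = (3273.3375/25)/(8260/10) = 130.9335/826 = 0.1585

F = 0.16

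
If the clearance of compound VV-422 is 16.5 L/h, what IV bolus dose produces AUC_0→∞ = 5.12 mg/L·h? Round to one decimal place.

Dose_iv = CL × AUC_0→∞
     = 16.5 × 5.12 = 84.48 mg

Dose = 84.5 mg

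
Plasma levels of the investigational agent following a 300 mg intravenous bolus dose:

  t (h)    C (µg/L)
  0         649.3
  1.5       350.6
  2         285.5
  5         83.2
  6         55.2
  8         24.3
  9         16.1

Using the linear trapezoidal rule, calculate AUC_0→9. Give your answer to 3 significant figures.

Trapezoidal AUC_0→9:
  [0→1.5]: (649.3+350.6)/2 × 1.5 = 749.925
  [1.5→2]: (350.6+285.5)/2 × 0.5 = 159.025
  [2→5]: (285.5+83.2)/2 × 3 = 553.05
  [5→6]: (83.2+55.2)/2 × 1 = 69.2
  [6→8]: (55.2+24.3)/2 × 2 = 79.5
  [8→9]: (24.3+16.1)/2 × 1 = 20.2
  Sum = 1630.9 µg/L·h

AUC = 1630 µg/L·h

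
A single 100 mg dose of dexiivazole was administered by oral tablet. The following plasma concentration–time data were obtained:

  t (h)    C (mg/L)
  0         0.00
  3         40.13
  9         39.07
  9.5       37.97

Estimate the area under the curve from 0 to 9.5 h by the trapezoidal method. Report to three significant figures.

AUC = 317 mg/L·h

Trapezoidal AUC_0→9.5:
  [0→3]: (0.00+40.13)/2 × 3 = 60.195
  [3→9]: (40.13+39.07)/2 × 6 = 237.6
  [9→9.5]: (39.07+37.97)/2 × 0.5 = 19.26
  Sum = 317.055 mg/L·h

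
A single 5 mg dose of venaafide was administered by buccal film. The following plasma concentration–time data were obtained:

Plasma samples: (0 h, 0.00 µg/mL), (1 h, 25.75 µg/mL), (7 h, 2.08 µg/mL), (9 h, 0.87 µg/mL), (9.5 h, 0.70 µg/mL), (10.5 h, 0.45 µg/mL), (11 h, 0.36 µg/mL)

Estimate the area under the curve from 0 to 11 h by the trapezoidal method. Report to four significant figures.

Trapezoidal AUC_0→11:
  [0→1]: (0.00+25.75)/2 × 1 = 12.875
  [1→7]: (25.75+2.08)/2 × 6 = 83.49
  [7→9]: (2.08+0.87)/2 × 2 = 2.95
  [9→9.5]: (0.87+0.70)/2 × 0.5 = 0.3925
  [9.5→10.5]: (0.70+0.45)/2 × 1 = 0.575
  [10.5→11]: (0.45+0.36)/2 × 0.5 = 0.2025
  Sum = 100.485 µg/mL·h

AUC = 100.5 µg/mL·h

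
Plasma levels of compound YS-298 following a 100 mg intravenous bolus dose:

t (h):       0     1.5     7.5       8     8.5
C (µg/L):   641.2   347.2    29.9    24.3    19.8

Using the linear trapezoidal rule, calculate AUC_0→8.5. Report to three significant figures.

AUC = 1900 µg/L·h

Trapezoidal AUC_0→8.5:
  [0→1.5]: (641.2+347.2)/2 × 1.5 = 741.3
  [1.5→7.5]: (347.2+29.9)/2 × 6 = 1131.3
  [7.5→8]: (29.9+24.3)/2 × 0.5 = 13.55
  [8→8.5]: (24.3+19.8)/2 × 0.5 = 11.025
  Sum = 1897.175 µg/L·h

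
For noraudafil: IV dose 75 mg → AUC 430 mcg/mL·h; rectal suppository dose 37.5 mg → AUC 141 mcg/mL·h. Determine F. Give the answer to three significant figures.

F = 0.656

F = (AUC_ev / D_ev) / (AUC_iv / D_iv)
  = (141/37.5) / (430/75)
  = 3.76 / 5.73333 = 0.6558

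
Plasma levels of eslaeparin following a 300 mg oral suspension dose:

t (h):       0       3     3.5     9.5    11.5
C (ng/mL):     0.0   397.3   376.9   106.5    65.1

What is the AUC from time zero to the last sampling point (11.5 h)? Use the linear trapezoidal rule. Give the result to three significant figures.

Trapezoidal AUC_0→11.5:
  [0→3]: (0.0+397.3)/2 × 3 = 595.95
  [3→3.5]: (397.3+376.9)/2 × 0.5 = 193.55
  [3.5→9.5]: (376.9+106.5)/2 × 6 = 1450.2
  [9.5→11.5]: (106.5+65.1)/2 × 2 = 171.6
  Sum = 2411.3 ng/mL·h

AUC = 2410 ng/mL·h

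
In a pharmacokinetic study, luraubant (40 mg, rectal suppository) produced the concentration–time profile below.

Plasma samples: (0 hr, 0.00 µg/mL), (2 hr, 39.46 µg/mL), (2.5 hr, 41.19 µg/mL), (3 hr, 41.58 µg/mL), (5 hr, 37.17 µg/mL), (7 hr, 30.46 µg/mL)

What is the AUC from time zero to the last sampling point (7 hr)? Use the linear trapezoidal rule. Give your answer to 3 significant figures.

Trapezoidal AUC_0→7:
  [0→2]: (0.00+39.46)/2 × 2 = 39.46
  [2→2.5]: (39.46+41.19)/2 × 0.5 = 20.1625
  [2.5→3]: (41.19+41.58)/2 × 0.5 = 20.6925
  [3→5]: (41.58+37.17)/2 × 2 = 78.75
  [5→7]: (37.17+30.46)/2 × 2 = 67.63
  Sum = 226.695 µg/mL·hr

AUC = 227 µg/mL·hr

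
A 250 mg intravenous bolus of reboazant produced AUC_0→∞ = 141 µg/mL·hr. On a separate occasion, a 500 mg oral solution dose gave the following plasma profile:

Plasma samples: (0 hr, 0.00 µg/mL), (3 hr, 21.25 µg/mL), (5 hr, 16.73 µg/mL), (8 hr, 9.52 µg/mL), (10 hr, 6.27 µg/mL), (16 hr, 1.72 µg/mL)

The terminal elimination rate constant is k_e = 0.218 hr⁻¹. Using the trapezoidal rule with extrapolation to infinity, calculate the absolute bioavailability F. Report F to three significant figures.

F = 0.556

Trapezoidal AUC_0→16 (oral solution):
  [0→3]: (0.00+21.25)/2 × 3 = 31.875
  [3→5]: (21.25+16.73)/2 × 2 = 37.98
  [5→8]: (16.73+9.52)/2 × 3 = 39.375
  [8→10]: (9.52+6.27)/2 × 2 = 15.79
  [10→16]: (6.27+1.72)/2 × 6 = 23.97
  Sum = 148.99 µg/mL·hr
Tail: C_last/k_e = 1.72/0.218 = 7.890
AUC_0→∞ (oral solution) = 148.99 + 7.890 = 156.88 µg/mL·hr
F = (AUC_ev/D_ev)/(AUC_iv/D_iv) = (156.88/500)/(141/250) = 0.31376/0.564 = 0.5563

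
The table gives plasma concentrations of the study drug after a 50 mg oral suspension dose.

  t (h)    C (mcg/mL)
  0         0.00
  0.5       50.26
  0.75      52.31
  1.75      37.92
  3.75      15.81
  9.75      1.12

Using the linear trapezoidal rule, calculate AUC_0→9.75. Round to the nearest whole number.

Trapezoidal AUC_0→9.75:
  [0→0.5]: (0.00+50.26)/2 × 0.5 = 12.565
  [0.5→0.75]: (50.26+52.31)/2 × 0.25 = 12.82125
  [0.75→1.75]: (52.31+37.92)/2 × 1 = 45.115
  [1.75→3.75]: (37.92+15.81)/2 × 2 = 53.73
  [3.75→9.75]: (15.81+1.12)/2 × 6 = 50.79
  Sum = 175.02125 mcg/mL·h

AUC = 175 mcg/mL·h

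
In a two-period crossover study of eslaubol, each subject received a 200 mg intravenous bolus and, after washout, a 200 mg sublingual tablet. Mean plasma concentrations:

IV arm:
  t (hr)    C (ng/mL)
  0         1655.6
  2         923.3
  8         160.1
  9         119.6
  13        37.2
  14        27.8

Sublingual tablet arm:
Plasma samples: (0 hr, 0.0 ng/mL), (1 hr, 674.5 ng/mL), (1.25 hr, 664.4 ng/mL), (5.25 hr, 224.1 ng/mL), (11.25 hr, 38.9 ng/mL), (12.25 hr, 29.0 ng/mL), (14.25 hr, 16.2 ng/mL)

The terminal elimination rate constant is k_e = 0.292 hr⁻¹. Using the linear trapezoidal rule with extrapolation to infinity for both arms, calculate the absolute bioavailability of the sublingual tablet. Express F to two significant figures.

F = 0.50

Trapezoidal AUC_0→14 (IV):
  [0→2]: (1655.6+923.3)/2 × 2 = 2578.9
  [2→8]: (923.3+160.1)/2 × 6 = 3250.2
  [8→9]: (160.1+119.6)/2 × 1 = 139.85
  [9→13]: (119.6+37.2)/2 × 4 = 313.6
  [13→14]: (37.2+27.8)/2 × 1 = 32.5
  Sum = 6315.05 ng/mL·hr
IV tail: 27.8/0.292 = 95.205; AUC_iv,0→∞ = 6315.05 + 95.205 = 6410.255 ng/mL·hr
Trapezoidal AUC_0→14.25 (sublingual tablet):
  [0→1]: (0.0+674.5)/2 × 1 = 337.25
  [1→1.25]: (674.5+664.4)/2 × 0.25 = 167.3625
  [1.25→5.25]: (664.4+224.1)/2 × 4 = 1777.0
  [5.25→11.25]: (224.1+38.9)/2 × 6 = 789.0
  [11.25→12.25]: (38.9+29.0)/2 × 1 = 33.95
  [12.25→14.25]: (29.0+16.2)/2 × 2 = 45.2
  Sum = 3149.7625 ng/mL·hr
sublingual tablet tail: 16.2/0.292 = 55.479; AUC_ev,0→∞ = 3149.7625 + 55.479 = 3205.2415 ng/mL·hr
F = (AUC_ev/D_ev)/(AUC_iv/D_iv) = (3205.2415/200)/(6410.255/200) = 16.0262/32.051275 = 0.5000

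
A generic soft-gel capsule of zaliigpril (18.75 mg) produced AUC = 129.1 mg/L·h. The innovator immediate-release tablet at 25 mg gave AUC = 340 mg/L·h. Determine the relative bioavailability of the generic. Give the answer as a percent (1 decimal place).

F_rel = (AUC_test/D_test) / (AUC_ref/D_ref)
      = (129.1/18.75) / (340/25)
      = 6.88533 / 13.6 = 0.5063 = 50.63%

F_rel = 50.6%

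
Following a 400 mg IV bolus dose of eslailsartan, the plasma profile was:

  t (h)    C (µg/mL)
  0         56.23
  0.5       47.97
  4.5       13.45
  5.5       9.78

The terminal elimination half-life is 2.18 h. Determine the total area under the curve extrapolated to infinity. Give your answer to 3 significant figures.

AUC = 191 µg/mL·h

Trapezoidal AUC_0→5.5:
  [0→0.5]: (56.23+47.97)/2 × 0.5 = 26.05
  [0.5→4.5]: (47.97+13.45)/2 × 4 = 122.84
  [4.5→5.5]: (13.45+9.78)/2 × 1 = 11.615
  Sum = 160.505 µg/mL·h
k_e = ln2 / t½ = 0.693147 / 2.18 = 0.3180 h^-1
Extrapolated tail: C_last / k_e = 9.78 / 0.318 = 30.755
AUC_0→∞ = 160.505 + 30.755 = 191.26 µg/mL·h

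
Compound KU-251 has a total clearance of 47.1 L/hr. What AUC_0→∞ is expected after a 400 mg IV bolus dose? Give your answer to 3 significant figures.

AUC_0→∞ = Dose_iv / CL
        = 400 / 47.1 = 8.49257 mg/L·hr

AUC = 8.49 mg/L·hr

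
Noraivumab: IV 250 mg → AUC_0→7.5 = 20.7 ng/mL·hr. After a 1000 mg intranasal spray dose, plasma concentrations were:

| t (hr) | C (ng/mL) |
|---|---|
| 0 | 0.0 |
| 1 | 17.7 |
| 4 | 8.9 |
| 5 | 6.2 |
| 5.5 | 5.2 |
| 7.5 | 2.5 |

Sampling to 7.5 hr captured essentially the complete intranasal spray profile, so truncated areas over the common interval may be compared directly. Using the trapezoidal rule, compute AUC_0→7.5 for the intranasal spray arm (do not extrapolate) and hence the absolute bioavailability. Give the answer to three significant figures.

F = 0.807

Trapezoidal AUC_0→7.5 (intranasal spray):
  [0→1]: (0.0+17.7)/2 × 1 = 8.85
  [1→4]: (17.7+8.9)/2 × 3 = 39.9
  [4→5]: (8.9+6.2)/2 × 1 = 7.55
  [5→5.5]: (6.2+5.2)/2 × 0.5 = 2.85
  [5.5→7.5]: (5.2+2.5)/2 × 2 = 7.7
  Sum = 66.85 ng/mL·hr
F = (AUC_ev/D_ev)/(AUC_iv/D_iv) = (66.85/1000)/(20.7/250) = 0.06685/0.0828 = 0.8074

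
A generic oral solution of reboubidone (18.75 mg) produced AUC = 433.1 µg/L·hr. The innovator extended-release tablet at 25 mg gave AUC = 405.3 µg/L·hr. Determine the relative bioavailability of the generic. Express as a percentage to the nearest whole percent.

F_rel = 142%

F_rel = (AUC_test/D_test) / (AUC_ref/D_ref)
      = (433.1/18.75) / (405.3/25)
      = 23.0987 / 16.212 = 1.4248 = 142.48%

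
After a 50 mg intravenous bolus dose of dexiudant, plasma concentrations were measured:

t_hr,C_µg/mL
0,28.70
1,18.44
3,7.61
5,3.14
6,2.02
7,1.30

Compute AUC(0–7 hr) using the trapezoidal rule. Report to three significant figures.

Trapezoidal AUC_0→7:
  [0→1]: (28.70+18.44)/2 × 1 = 23.57
  [1→3]: (18.44+7.61)/2 × 2 = 26.05
  [3→5]: (7.61+3.14)/2 × 2 = 10.75
  [5→6]: (3.14+2.02)/2 × 1 = 2.58
  [6→7]: (2.02+1.30)/2 × 1 = 1.66
  Sum = 64.61 µg/mL·hr

AUC = 64.6 µg/mL·hr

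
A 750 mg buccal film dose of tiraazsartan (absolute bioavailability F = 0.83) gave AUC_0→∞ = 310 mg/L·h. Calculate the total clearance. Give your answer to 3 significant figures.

CL = 2.01 L/h

CL = F × Dose / AUC_0→∞
   = 0.83 × 750 / 310 = 2.00806 L/h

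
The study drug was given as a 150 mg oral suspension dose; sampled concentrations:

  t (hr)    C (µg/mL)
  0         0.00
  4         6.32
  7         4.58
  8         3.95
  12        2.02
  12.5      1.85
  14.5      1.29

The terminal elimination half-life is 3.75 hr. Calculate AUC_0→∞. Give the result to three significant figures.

Trapezoidal AUC_0→14.5:
  [0→4]: (0.00+6.32)/2 × 4 = 12.64
  [4→7]: (6.32+4.58)/2 × 3 = 16.35
  [7→8]: (4.58+3.95)/2 × 1 = 4.265
  [8→12]: (3.95+2.02)/2 × 4 = 11.94
  [12→12.5]: (2.02+1.85)/2 × 0.5 = 0.9675
  [12.5→14.5]: (1.85+1.29)/2 × 2 = 3.14
  Sum = 49.3025 µg/mL·hr
k_e = ln2 / t½ = 0.693147 / 3.75 = 0.1848 hr^-1
Extrapolated tail: C_last / k_e = 1.29 / 0.1848 = 6.981
AUC_0→∞ = 49.3025 + 6.981 = 56.2835 µg/mL·hr

AUC = 56.3 µg/mL·hr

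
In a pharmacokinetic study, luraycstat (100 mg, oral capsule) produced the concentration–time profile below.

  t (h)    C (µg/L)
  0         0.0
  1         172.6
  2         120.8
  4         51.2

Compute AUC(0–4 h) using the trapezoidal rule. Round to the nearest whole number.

AUC = 405 µg/L·h

Trapezoidal AUC_0→4:
  [0→1]: (0.0+172.6)/2 × 1 = 86.3
  [1→2]: (172.6+120.8)/2 × 1 = 146.7
  [2→4]: (120.8+51.2)/2 × 2 = 172.0
  Sum = 405.0 µg/L·h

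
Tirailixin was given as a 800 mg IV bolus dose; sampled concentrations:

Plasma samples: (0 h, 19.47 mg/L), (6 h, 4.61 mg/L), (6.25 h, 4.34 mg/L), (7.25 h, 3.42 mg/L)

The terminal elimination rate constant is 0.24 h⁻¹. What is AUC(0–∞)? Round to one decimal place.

Trapezoidal AUC_0→7.25:
  [0→6]: (19.47+4.61)/2 × 6 = 72.24
  [6→6.25]: (4.61+4.34)/2 × 0.25 = 1.11875
  [6.25→7.25]: (4.34+3.42)/2 × 1 = 3.88
  Sum = 77.23875 mg/L·h
Extrapolated tail: C_last / k_e = 3.42 / 0.24 = 14.250
AUC_0→∞ = 77.23875 + 14.250 = 91.48875 mg/L·h

AUC = 91.5 mg/L·h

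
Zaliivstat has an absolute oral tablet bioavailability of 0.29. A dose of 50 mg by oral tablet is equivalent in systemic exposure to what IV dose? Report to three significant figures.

D_iv = 14.5 mg

Systemic exposure from an extravascular dose = F × D_ev, so the equivalent IV dose is F × D_ev.
D_iv = F × D_ev = 0.29 × 50 = 14.5 mg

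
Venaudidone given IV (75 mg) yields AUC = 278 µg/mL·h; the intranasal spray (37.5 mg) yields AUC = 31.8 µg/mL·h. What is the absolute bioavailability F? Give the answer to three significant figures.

F = (AUC_ev / D_ev) / (AUC_iv / D_iv)
  = (31.8/37.5) / (278/75)
  = 0.848 / 3.70667 = 0.2288

F = 0.229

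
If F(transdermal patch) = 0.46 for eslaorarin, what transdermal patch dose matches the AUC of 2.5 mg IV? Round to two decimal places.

For equal systemic exposure: F × D_ev = D_iv
D_ev = D_iv / F = 2.5 / 0.46 = 5.43478 mg

D_transdermal = 5.43 mg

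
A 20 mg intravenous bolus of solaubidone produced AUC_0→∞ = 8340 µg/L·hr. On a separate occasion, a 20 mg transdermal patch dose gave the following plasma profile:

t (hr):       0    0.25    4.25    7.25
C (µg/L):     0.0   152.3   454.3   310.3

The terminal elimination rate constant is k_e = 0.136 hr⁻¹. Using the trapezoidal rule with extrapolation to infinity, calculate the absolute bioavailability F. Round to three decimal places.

F = 0.559

Trapezoidal AUC_0→7.25 (transdermal patch):
  [0→0.25]: (0.0+152.3)/2 × 0.25 = 19.0375
  [0.25→4.25]: (152.3+454.3)/2 × 4 = 1213.2
  [4.25→7.25]: (454.3+310.3)/2 × 3 = 1146.9
  Sum = 2379.1375 µg/L·hr
Tail: C_last/k_e = 310.3/0.136 = 2281.618
AUC_0→∞ (transdermal patch) = 2379.1375 + 2281.618 = 4660.7555 µg/L·hr
F = (AUC_ev/D_ev)/(AUC_iv/D_iv) = (4660.7555/20)/(8340/20) = 233.038/417 = 0.5588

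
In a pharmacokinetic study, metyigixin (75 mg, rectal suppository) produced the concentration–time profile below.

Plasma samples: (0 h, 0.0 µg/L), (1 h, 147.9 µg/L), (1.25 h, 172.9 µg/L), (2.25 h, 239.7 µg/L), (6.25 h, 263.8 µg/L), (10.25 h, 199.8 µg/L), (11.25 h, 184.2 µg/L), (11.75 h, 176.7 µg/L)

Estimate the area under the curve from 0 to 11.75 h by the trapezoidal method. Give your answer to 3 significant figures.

AUC = 2540 µg/L·h

Trapezoidal AUC_0→11.75:
  [0→1]: (0.0+147.9)/2 × 1 = 73.95
  [1→1.25]: (147.9+172.9)/2 × 0.25 = 40.1
  [1.25→2.25]: (172.9+239.7)/2 × 1 = 206.3
  [2.25→6.25]: (239.7+263.8)/2 × 4 = 1007.0
  [6.25→10.25]: (263.8+199.8)/2 × 4 = 927.2
  [10.25→11.25]: (199.8+184.2)/2 × 1 = 192.0
  [11.25→11.75]: (184.2+176.7)/2 × 0.5 = 90.225
  Sum = 2536.775 µg/L·h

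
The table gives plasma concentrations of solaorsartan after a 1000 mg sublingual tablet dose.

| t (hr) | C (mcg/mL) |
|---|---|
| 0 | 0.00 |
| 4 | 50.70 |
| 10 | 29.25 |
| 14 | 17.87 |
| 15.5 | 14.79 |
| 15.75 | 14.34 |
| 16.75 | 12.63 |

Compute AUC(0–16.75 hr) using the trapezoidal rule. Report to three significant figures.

AUC = 477 mcg/mL·hr

Trapezoidal AUC_0→16.75:
  [0→4]: (0.00+50.70)/2 × 4 = 101.4
  [4→10]: (50.70+29.25)/2 × 6 = 239.85
  [10→14]: (29.25+17.87)/2 × 4 = 94.24
  [14→15.5]: (17.87+14.79)/2 × 1.5 = 24.495
  [15.5→15.75]: (14.79+14.34)/2 × 0.25 = 3.64125
  [15.75→16.75]: (14.34+12.63)/2 × 1 = 13.485
  Sum = 477.11125 mcg/mL·hr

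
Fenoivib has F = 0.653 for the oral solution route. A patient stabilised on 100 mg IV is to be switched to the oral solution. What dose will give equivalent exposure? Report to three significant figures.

D_oral = 153 mg

For equal systemic exposure: F × D_ev = D_iv
D_ev = D_iv / F = 100 / 0.653 = 153.139 mg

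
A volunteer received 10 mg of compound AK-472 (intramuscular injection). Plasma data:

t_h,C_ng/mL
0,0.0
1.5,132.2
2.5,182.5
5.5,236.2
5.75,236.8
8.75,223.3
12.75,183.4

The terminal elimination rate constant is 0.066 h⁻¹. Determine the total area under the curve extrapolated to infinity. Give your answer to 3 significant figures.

AUC = 5230 ng/mL·h

Trapezoidal AUC_0→12.75:
  [0→1.5]: (0.0+132.2)/2 × 1.5 = 99.15
  [1.5→2.5]: (132.2+182.5)/2 × 1 = 157.35
  [2.5→5.5]: (182.5+236.2)/2 × 3 = 628.05
  [5.5→5.75]: (236.2+236.8)/2 × 0.25 = 59.125
  [5.75→8.75]: (236.8+223.3)/2 × 3 = 690.15
  [8.75→12.75]: (223.3+183.4)/2 × 4 = 813.4
  Sum = 2447.225 ng/mL·h
Extrapolated tail: C_last / k_e = 183.4 / 0.066 = 2778.788
AUC_0→∞ = 2447.225 + 2778.788 = 5226.013 ng/mL·h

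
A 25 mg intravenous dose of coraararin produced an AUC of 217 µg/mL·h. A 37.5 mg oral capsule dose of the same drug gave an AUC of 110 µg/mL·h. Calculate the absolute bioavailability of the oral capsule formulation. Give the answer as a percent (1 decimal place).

F = 33.8%

F = (AUC_ev / D_ev) / (AUC_iv / D_iv)
  = (110/37.5) / (217/25)
  = 2.93333 / 8.68 = 0.3379
  = 33.79%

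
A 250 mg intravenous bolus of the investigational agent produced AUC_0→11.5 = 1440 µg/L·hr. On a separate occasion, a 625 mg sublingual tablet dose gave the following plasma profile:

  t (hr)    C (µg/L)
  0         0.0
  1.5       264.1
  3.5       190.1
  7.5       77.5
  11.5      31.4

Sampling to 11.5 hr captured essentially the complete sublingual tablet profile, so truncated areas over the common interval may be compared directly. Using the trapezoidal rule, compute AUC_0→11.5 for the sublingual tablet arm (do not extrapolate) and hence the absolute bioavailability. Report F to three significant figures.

F = 0.390

Trapezoidal AUC_0→11.5 (sublingual tablet):
  [0→1.5]: (0.0+264.1)/2 × 1.5 = 198.075
  [1.5→3.5]: (264.1+190.1)/2 × 2 = 454.2
  [3.5→7.5]: (190.1+77.5)/2 × 4 = 535.2
  [7.5→11.5]: (77.5+31.4)/2 × 4 = 217.8
  Sum = 1405.275 µg/L·hr
F = (AUC_ev/D_ev)/(AUC_iv/D_iv) = (1405.275/625)/(1440/250) = 2.24844/5.76 = 0.3904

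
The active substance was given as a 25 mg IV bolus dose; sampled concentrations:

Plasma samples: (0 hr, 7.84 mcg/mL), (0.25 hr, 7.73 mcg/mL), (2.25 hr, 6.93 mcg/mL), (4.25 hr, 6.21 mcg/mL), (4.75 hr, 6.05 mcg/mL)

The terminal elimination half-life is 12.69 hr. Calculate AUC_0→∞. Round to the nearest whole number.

Trapezoidal AUC_0→4.75:
  [0→0.25]: (7.84+7.73)/2 × 0.25 = 1.94625
  [0.25→2.25]: (7.73+6.93)/2 × 2 = 14.66
  [2.25→4.25]: (6.93+6.21)/2 × 2 = 13.14
  [4.25→4.75]: (6.21+6.05)/2 × 0.5 = 3.065
  Sum = 32.81125 mcg/mL·hr
k_e = ln2 / t½ = 0.693147 / 12.69 = 0.0546 hr^-1
Extrapolated tail: C_last / k_e = 6.05 / 0.0546 = 110.806
AUC_0→∞ = 32.81125 + 110.806 = 143.61725 mcg/mL·hr

AUC = 144 mcg/mL·hr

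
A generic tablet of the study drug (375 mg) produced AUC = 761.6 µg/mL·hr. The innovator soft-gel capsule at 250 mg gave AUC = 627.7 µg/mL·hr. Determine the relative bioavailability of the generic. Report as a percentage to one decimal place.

F_rel = 80.9%

F_rel = (AUC_test/D_test) / (AUC_ref/D_ref)
      = (761.6/375) / (627.7/250)
      = 2.03093 / 2.5108 = 0.8089 = 80.89%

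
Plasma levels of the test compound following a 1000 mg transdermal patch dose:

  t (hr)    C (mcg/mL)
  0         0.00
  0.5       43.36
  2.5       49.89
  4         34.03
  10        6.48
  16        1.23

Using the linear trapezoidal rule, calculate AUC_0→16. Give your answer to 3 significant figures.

AUC = 312 mcg/mL·hr

Trapezoidal AUC_0→16:
  [0→0.5]: (0.00+43.36)/2 × 0.5 = 10.84
  [0.5→2.5]: (43.36+49.89)/2 × 2 = 93.25
  [2.5→4]: (49.89+34.03)/2 × 1.5 = 62.94
  [4→10]: (34.03+6.48)/2 × 6 = 121.53
  [10→16]: (6.48+1.23)/2 × 6 = 23.13
  Sum = 311.69 mcg/mL·hr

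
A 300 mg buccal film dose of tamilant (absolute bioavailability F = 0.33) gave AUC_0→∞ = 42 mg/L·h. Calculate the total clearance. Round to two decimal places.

CL = 2.36 L/h

CL = F × Dose / AUC_0→∞
   = 0.33 × 300 / 42 = 2.35714 L/h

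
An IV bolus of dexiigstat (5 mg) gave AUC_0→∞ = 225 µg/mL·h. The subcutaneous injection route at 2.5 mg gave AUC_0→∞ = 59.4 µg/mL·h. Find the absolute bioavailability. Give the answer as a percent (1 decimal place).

F = (AUC_ev / D_ev) / (AUC_iv / D_iv)
  = (59.4/2.5) / (225/5)
  = 23.76 / 45 = 0.5280
  = 52.80%

F = 52.8%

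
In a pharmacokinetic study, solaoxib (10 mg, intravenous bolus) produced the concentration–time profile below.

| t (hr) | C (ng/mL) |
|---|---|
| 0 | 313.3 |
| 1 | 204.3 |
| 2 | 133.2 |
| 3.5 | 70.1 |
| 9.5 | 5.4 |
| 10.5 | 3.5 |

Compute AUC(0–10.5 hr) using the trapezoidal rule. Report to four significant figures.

Trapezoidal AUC_0→10.5:
  [0→1]: (313.3+204.3)/2 × 1 = 258.8
  [1→2]: (204.3+133.2)/2 × 1 = 168.75
  [2→3.5]: (133.2+70.1)/2 × 1.5 = 152.475
  [3.5→9.5]: (70.1+5.4)/2 × 6 = 226.5
  [9.5→10.5]: (5.4+3.5)/2 × 1 = 4.45
  Sum = 810.975 ng/mL·hr

AUC = 811.0 ng/mL·hr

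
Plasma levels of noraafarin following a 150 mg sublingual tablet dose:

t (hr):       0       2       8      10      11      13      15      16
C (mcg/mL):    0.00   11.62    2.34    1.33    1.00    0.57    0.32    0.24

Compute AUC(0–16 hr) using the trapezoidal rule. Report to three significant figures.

Trapezoidal AUC_0→16:
  [0→2]: (0.00+11.62)/2 × 2 = 11.62
  [2→8]: (11.62+2.34)/2 × 6 = 41.88
  [8→10]: (2.34+1.33)/2 × 2 = 3.67
  [10→11]: (1.33+1.00)/2 × 1 = 1.165
  [11→13]: (1.00+0.57)/2 × 2 = 1.57
  [13→15]: (0.57+0.32)/2 × 2 = 0.89
  [15→16]: (0.32+0.24)/2 × 1 = 0.28
  Sum = 61.075 mcg/mL·hr

AUC = 61.1 mcg/mL·hr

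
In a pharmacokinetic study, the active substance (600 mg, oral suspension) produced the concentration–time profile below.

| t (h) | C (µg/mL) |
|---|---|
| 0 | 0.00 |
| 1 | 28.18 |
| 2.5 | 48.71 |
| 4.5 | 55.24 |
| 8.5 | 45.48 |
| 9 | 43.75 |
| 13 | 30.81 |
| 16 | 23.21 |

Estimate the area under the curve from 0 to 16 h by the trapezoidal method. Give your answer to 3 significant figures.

Trapezoidal AUC_0→16:
  [0→1]: (0.00+28.18)/2 × 1 = 14.09
  [1→2.5]: (28.18+48.71)/2 × 1.5 = 57.6675
  [2.5→4.5]: (48.71+55.24)/2 × 2 = 103.95
  [4.5→8.5]: (55.24+45.48)/2 × 4 = 201.44
  [8.5→9]: (45.48+43.75)/2 × 0.5 = 22.3075
  [9→13]: (43.75+30.81)/2 × 4 = 149.12
  [13→16]: (30.81+23.21)/2 × 3 = 81.03
  Sum = 629.605 µg/mL·h

AUC = 630 µg/mL·h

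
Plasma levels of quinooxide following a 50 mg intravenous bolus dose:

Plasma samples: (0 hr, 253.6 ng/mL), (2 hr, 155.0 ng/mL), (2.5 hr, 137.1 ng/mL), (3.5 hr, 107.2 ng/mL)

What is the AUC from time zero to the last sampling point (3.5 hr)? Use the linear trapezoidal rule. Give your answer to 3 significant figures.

AUC = 604 ng/mL·hr

Trapezoidal AUC_0→3.5:
  [0→2]: (253.6+155.0)/2 × 2 = 408.6
  [2→2.5]: (155.0+137.1)/2 × 0.5 = 73.025
  [2.5→3.5]: (137.1+107.2)/2 × 1 = 122.15
  Sum = 603.775 ng/mL·hr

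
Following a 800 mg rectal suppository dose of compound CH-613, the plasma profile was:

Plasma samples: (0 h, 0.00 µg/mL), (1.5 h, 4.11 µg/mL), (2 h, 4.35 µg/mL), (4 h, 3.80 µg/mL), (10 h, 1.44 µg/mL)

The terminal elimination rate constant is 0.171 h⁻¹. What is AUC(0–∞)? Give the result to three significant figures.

Trapezoidal AUC_0→10:
  [0→1.5]: (0.00+4.11)/2 × 1.5 = 3.0825
  [1.5→2]: (4.11+4.35)/2 × 0.5 = 2.115
  [2→4]: (4.35+3.80)/2 × 2 = 8.15
  [4→10]: (3.80+1.44)/2 × 6 = 15.72
  Sum = 29.0675 µg/mL·h
Extrapolated tail: C_last / k_e = 1.44 / 0.171 = 8.421
AUC_0→∞ = 29.0675 + 8.421 = 37.4885 µg/mL·h

AUC = 37.5 µg/mL·h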